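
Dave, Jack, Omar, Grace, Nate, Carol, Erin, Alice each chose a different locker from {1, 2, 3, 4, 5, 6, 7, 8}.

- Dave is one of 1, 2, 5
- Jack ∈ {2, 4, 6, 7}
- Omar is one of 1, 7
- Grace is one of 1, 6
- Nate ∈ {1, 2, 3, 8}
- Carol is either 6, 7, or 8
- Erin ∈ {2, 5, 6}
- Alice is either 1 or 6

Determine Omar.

7

The 8 variables draw from only 8 values {1, 2, 3, 4, 5, 6, 7, 8}, so each is used; only Nate can be 3, hence Nate = 3.
The 7 still-open variables draw from only 7 values {1, 2, 4, 5, 6, 7, 8}, so each is used; only Jack can be 4, hence Jack = 4.
The 6 still-open variables draw from only 6 values {1, 2, 5, 6, 7, 8}, so each is used; only Carol can be 8, hence Carol = 8.
Among the 5 still-open variables, 7 fits only Omar (and all 5 values in {1, 2, 5, 6, 7} must be used), so Omar = 7.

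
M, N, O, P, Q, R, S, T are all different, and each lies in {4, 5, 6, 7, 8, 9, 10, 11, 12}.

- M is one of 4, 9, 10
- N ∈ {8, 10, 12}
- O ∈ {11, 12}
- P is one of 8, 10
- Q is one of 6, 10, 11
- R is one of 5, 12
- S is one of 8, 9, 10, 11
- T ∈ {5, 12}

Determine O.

11

The 8 variables draw from only 8 values {4, 5, 6, 8, 9, 10, 11, 12}, so each is used; only M can be 4, hence M = 4.
The 7 still-open variables draw from only 7 values {5, 6, 8, 9, 10, 11, 12}, so each is used; only Q can be 6, hence Q = 6.
The 6 still-open variables draw from only 6 values {5, 8, 9, 10, 11, 12}, so each is used; only S can be 9, hence S = 9.
The 5 still-open variables together cover exactly {5, 8, 10, 11, 12} — 5 values for 5 variables — and 11 appears only in O's list, so O = 11.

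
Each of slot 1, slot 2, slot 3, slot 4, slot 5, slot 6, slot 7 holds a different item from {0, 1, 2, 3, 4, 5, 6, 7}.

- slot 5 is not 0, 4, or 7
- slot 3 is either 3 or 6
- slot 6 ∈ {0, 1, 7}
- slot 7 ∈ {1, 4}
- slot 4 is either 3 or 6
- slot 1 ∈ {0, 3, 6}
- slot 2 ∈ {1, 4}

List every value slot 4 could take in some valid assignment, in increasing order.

slot 2 and slot 7 between them cover only {1, 4} — a naked pair. Remove those values from slot 5, slot 6.
slot 3 and slot 4 between them cover only {3, 6} — a naked pair. Remove those values from slot 1, slot 5.
slot 1 has just one choice, so slot 1 = 0. Remove 0 from slot 6.
slot 6's domain is down to {7}, so slot 6 = 7.
No further eliminations apply; slot 4 can still be any of 3, 6.

3, 6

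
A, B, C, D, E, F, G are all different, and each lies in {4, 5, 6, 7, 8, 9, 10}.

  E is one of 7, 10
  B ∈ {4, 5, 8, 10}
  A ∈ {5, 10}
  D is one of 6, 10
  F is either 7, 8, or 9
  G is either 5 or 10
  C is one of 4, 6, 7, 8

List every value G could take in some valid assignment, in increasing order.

The 7 variables draw from only 7 values {4, 5, 6, 7, 8, 9, 10}, so each is used; only F can be 9, hence F = 9.
A and G share exactly the 2 values {5, 10}; by pigeonhole those values go to them, so strike 5, 10 from B, D, E.
D's domain is down to {6}, so D = 6. So C can't be 6.
E's domain is down to {7}, so E = 7. Remove 7 from C.
No further eliminations apply; G can still be any of 5, 10.

5, 10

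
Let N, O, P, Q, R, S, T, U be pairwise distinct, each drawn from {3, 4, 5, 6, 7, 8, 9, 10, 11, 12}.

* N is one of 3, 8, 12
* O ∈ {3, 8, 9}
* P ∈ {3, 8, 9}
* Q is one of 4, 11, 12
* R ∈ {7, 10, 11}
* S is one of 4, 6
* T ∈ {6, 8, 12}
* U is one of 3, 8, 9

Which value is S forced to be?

4

The 3 variables O, P, U are confined to {3, 8, 9}, which locks those values in; drop them from N, T.
N must be 12 (only option left). Remove 12 from Q, T.
T has just one choice, so T = 6. So S can't be 6.
So S = 4.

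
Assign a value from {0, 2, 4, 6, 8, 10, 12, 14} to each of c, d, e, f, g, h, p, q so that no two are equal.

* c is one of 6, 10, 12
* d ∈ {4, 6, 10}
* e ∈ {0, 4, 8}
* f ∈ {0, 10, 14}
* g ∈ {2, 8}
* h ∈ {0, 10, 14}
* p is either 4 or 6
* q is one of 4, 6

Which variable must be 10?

The 8 variables together cover exactly {0, 2, 4, 6, 8, 10, 12, 14} — 8 values for 8 variables — and 2 appears only in g's list, so g = 2.
Among the 7 still-open variables, 8 fits only e (and all 7 values in {0, 4, 6, 8, 10, 12, 14} must be used), so e = 8.
The 6 still-open variables draw from only 6 values {0, 4, 6, 10, 12, 14}, so each is used; only c can be 12, hence c = 12.
p and q between them cover only {4, 6} — a naked pair. Remove those values from d.
So 10 goes to d.

d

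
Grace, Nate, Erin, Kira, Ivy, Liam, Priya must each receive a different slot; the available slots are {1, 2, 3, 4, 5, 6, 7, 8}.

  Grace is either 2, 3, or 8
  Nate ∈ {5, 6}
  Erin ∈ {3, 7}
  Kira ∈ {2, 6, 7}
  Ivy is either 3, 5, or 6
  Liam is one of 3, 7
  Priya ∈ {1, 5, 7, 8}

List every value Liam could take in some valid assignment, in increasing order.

The 7 variables together cover exactly {1, 2, 3, 5, 6, 7, 8} — 7 values for 7 variables — and 1 appears only in Priya's list, so Priya = 1.
The 6 still-open variables together cover exactly {2, 3, 5, 6, 7, 8} — 6 values for 6 variables — and 8 appears only in Grace's list, so Grace = 8.
The 5 still-open variables together cover exactly {2, 3, 5, 6, 7} — 5 values for 5 variables — and 2 appears only in Kira's list, so Kira = 2.
Erin and Liam share exactly the 2 values {3, 7}; by pigeonhole those values go to them, so strike 3, 7 from Ivy.
No further eliminations apply; Liam can still be any of 3, 7.

3, 7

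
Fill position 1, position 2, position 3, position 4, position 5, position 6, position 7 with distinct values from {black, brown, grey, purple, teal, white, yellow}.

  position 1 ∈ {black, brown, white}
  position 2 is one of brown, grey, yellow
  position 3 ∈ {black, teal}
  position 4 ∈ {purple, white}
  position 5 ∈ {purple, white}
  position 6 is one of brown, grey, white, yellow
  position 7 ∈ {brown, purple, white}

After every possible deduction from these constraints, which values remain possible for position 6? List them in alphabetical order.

grey, yellow

The 7 variables draw from only 7 values {black, brown, grey, purple, teal, white, yellow}, so each is used; only position 3 can be teal, hence position 3 = teal.
Among the 6 still-open variables, black fits only position 1 (and all 6 values in {black, brown, grey, purple, white, yellow} must be used), so position 1 = black.
position 4 and position 5 between them cover only {purple, white} — a naked pair. Remove those values from position 6, position 7.
position 7 has just one choice, so position 7 = brown. Strike brown from position 2, position 6.
No further eliminations apply; position 6 can still be any of grey, yellow.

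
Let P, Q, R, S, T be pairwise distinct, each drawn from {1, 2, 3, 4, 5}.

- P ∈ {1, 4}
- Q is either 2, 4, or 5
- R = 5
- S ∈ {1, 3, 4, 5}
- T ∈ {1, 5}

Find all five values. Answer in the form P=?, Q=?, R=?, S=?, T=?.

P=4, Q=2, R=5, S=3, T=1

R must be 5 (only option left). So Q, S, T can't be 5.
T must be 1 (only option left). Eliminate 1 elsewhere: P, S.
P has just one choice, so P = 4. Eliminate 4 elsewhere: Q, S.
Q has just one choice, so Q = 2.
S must be 3 (only option left).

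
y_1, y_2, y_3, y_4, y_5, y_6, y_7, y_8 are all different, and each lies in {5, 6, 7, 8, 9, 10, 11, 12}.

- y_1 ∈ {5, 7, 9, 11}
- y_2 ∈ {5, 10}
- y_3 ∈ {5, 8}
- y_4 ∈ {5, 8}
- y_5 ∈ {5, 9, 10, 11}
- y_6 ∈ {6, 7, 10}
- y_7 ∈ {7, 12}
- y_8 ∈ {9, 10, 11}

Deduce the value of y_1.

7

Among the 8 variables, 6 fits only y_6 (and all 8 values in {5, 6, 7, 8, 9, 10, 11, 12} must be used), so y_6 = 6.
The 7 still-open variables together cover exactly {5, 7, 8, 9, 10, 11, 12} — 7 values for 7 variables — and 12 appears only in y_7's list, so y_7 = 12.
The 6 still-open variables together cover exactly {5, 7, 8, 9, 10, 11} — 6 values for 6 variables — and 7 appears only in y_1's list, so y_1 = 7.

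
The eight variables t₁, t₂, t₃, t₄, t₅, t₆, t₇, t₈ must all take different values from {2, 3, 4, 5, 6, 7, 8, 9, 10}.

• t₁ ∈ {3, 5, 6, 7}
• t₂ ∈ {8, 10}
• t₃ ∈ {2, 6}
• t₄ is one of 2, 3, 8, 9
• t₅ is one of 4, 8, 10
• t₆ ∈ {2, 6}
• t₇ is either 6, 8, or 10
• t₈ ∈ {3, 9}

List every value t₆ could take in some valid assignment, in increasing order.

t₃ and t₆ between them cover only {2, 6} — a naked pair. Remove those values from t₁, t₄, t₇.
The 2 variables t₂ and t₇ are confined to {8, 10}, which locks those values in; drop them from t₄, t₅.
t₅ has just one choice, so t₅ = 4.
t₄ and t₈ share exactly the 2 values {3, 9}; by pigeonhole those values go to them, so strike 3, 9 from t₁.
No further eliminations apply; t₆ can still be any of 2, 6.

2, 6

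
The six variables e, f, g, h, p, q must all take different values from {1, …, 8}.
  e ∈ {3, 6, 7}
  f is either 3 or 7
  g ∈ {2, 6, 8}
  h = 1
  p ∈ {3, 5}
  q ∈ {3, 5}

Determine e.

h must be 1 (only option left).
The 2 variables p and q are confined to {3, 5}, which locks those values in; drop them from e, f.
f's domain is down to {7}, so f = 7. So e can't be 7.
So e = 6.

6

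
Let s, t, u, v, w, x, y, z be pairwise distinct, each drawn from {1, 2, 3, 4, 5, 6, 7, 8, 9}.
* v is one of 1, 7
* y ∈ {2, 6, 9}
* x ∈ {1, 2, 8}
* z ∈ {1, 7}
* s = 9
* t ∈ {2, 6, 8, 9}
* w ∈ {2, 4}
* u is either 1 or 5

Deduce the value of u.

s must be 9 (only option left). So t, y can't be 9.
The 7 still-open variables draw from only 7 values {1, 2, 4, 5, 6, 7, 8}, so each is used; only w can be 4, hence w = 4.
The 6 still-open variables draw from only 6 values {1, 2, 5, 6, 7, 8}, so each is used; only u can be 5, hence u = 5.

5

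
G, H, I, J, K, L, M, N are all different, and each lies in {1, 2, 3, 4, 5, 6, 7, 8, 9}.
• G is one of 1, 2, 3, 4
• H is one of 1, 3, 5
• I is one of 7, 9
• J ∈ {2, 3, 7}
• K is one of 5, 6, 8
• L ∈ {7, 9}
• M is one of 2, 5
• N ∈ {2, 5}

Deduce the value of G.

I and L between them cover only {7, 9} — a naked pair. Remove those values from J.
M and N between them cover only {2, 5} — a naked pair. Remove those values from G, H, J, K.
J has just one choice, so J = 3. So G, H can't be 3.
H must be 1 (only option left). Eliminate 1 elsewhere: G.
So G = 4.

4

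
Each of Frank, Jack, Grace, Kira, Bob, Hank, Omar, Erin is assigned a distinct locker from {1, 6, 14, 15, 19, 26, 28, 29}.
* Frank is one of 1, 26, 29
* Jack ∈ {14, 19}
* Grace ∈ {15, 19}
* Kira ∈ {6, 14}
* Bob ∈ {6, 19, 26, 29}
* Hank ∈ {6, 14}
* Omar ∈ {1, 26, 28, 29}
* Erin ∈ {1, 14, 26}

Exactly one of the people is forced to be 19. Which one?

Jack

The 8 variables draw from only 8 values {1, 6, 14, 15, 19, 26, 28, 29}, so each is used; only Grace can be 15, hence Grace = 15.
The 7 still-open variables together cover exactly {1, 6, 14, 19, 26, 28, 29} — 7 values for 7 variables — and 28 appears only in Omar's list, so Omar = 28.
Kira and Hank share exactly the 2 values {6, 14}; by pigeonhole those values go to them, so strike 6, 14 from Jack, Bob, Erin.
So 19 goes to Jack.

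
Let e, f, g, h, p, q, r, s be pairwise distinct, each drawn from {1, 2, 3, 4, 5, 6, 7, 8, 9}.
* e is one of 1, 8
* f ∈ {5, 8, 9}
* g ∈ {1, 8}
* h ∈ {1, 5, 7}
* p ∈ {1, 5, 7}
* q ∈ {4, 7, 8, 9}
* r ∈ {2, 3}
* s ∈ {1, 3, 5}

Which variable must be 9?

The 8 variables together cover exactly {1, 2, 3, 4, 5, 7, 8, 9} — 8 values for 8 variables — and 2 appears only in r's list, so r = 2.
The 7 still-open variables together cover exactly {1, 3, 4, 5, 7, 8, 9} — 7 values for 7 variables — and 3 appears only in s's list, so s = 3.
The 6 still-open variables together cover exactly {1, 4, 5, 7, 8, 9} — 6 values for 6 variables — and 4 appears only in q's list, so q = 4.
Among the 5 still-open variables, 9 fits only f (and all 5 values in {1, 5, 7, 8, 9} must be used), so f = 9.

f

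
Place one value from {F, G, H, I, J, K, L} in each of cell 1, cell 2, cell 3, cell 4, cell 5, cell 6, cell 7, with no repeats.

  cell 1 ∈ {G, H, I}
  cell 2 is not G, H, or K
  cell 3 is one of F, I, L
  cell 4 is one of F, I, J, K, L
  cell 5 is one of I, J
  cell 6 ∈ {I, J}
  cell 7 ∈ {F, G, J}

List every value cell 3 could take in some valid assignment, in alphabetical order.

F, L

The 7 variables draw from only 7 values {F, G, H, I, J, K, L}, so each is used; only cell 1 can be H, hence cell 1 = H.
The 6 still-open variables draw from only 6 values {F, G, I, J, K, L}, so each is used; only cell 7 can be G, hence cell 7 = G.
The 5 still-open variables draw from only 5 values {F, I, J, K, L}, so each is used; only cell 4 can be K, hence cell 4 = K.
cell 5 and cell 6 share exactly the 2 values {I, J}; by pigeonhole those values go to them, so strike I, J from cell 2, cell 3.
No further eliminations apply; cell 3 can still be any of F, L.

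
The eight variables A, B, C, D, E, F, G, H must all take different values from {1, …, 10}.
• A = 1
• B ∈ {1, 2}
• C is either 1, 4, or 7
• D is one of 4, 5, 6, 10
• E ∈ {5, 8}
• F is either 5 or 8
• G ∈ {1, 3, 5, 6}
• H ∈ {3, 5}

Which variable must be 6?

A must be 1 (only option left). Remove 1 from B, C, G.
B's domain is down to {2}, so B = 2.
E and F share exactly the 2 values {5, 8}; by pigeonhole those values go to them, so strike 5, 8 from D, G, H.
H has just one choice, so H = 3. Eliminate 3 elsewhere: G.
So 6 goes to G.

G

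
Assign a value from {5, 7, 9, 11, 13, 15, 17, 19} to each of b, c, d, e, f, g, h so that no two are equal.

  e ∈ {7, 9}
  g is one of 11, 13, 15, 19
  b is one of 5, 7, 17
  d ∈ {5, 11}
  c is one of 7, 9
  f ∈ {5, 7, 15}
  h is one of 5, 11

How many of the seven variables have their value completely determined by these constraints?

The 2 variables c and e are confined to {7, 9}, which locks those values in; drop them from b, f.
d and h between them cover only {5, 11} — a naked pair. Remove those values from b, f, g.
That leaves b = 17.
f's domain is down to {15}, so f = 15. Strike 15 from g.
Determined: b=17, f=15. The other variables each still have more than one consistent value. That makes 2.

2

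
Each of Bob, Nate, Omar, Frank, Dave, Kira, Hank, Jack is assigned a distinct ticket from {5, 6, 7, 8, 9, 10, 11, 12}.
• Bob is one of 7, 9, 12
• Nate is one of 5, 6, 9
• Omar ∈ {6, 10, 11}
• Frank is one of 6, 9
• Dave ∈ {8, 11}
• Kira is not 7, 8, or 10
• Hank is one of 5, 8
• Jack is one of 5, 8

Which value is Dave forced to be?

The 8 variables together cover exactly {5, 6, 7, 8, 9, 10, 11, 12} — 8 values for 8 variables — and 7 appears only in Bob's list, so Bob = 7.
Among the 7 still-open variables, 10 fits only Omar (and all 7 values in {5, 6, 8, 9, 10, 11, 12} must be used), so Omar = 10.
Among the 6 still-open variables, 12 fits only Kira (and all 6 values in {5, 6, 8, 9, 11, 12} must be used), so Kira = 12.
Among the 5 still-open variables, 11 fits only Dave (and all 5 values in {5, 6, 8, 9, 11} must be used), so Dave = 11.

11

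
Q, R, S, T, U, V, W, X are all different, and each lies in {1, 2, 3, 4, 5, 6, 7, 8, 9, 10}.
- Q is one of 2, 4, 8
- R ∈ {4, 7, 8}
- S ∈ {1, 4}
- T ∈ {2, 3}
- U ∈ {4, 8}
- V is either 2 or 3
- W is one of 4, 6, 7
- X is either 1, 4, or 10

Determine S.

The 8 variables together cover exactly {1, 2, 3, 4, 6, 7, 8, 10} — 8 values for 8 variables — and 6 appears only in W's list, so W = 6.
The 7 still-open variables together cover exactly {1, 2, 3, 4, 7, 8, 10} — 7 values for 7 variables — and 7 appears only in R's list, so R = 7.
The 6 still-open variables together cover exactly {1, 2, 3, 4, 8, 10} — 6 values for 6 variables — and 10 appears only in X's list, so X = 10.
The 5 still-open variables together cover exactly {1, 2, 3, 4, 8} — 5 values for 5 variables — and 1 appears only in S's list, so S = 1.

1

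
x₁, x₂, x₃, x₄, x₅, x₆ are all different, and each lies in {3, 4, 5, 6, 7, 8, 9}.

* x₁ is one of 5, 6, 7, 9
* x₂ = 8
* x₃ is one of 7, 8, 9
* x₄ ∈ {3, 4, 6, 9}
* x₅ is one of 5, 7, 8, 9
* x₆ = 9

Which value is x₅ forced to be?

x₂'s domain is down to {8}, so x₂ = 8. Remove 8 from x₃, x₅.
x₆ must be 9 (only option left). Strike 9 from x₁, x₃, x₄, x₅.
That leaves x₃ = 7. Strike 7 from x₁, x₅.
So x₅ = 5.

5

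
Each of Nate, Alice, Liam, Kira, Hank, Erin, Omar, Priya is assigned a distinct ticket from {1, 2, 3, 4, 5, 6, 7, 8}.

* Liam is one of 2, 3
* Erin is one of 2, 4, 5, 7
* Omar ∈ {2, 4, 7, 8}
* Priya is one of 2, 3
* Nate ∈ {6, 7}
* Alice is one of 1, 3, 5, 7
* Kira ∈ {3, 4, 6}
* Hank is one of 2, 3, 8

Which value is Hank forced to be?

The 8 variables draw from only 8 values {1, 2, 3, 4, 5, 6, 7, 8}, so each is used; only Alice can be 1, hence Alice = 1.
The 7 still-open variables together cover exactly {2, 3, 4, 5, 6, 7, 8} — 7 values for 7 variables — and 5 appears only in Erin's list, so Erin = 5.
Liam and Priya share exactly the 2 values {2, 3}; by pigeonhole those values go to them, so strike 2, 3 from Kira, Hank, Omar.
So Hank = 8.

8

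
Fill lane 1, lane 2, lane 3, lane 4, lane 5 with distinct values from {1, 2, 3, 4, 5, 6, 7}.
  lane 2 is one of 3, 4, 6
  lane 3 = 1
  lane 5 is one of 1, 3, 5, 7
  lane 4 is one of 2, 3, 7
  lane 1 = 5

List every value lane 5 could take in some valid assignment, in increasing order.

lane 1's domain is down to {5}, so lane 1 = 5. Strike 5 from lane 5.
That leaves lane 3 = 1. So lane 5 can't be 1.
No further eliminations apply; lane 5 can still be any of 3, 7.

3, 7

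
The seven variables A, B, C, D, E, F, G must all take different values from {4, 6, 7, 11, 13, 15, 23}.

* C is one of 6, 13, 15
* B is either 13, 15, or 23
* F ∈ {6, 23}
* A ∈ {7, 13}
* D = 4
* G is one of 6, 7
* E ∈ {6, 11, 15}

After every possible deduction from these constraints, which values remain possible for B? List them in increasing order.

13, 15, 23

D must be 4 (only option left).
The 6 still-open variables together cover exactly {6, 7, 11, 13, 15, 23} — 6 values for 6 variables — and 11 appears only in E's list, so E = 11.
No further eliminations apply; B can still be any of 13, 15, 23.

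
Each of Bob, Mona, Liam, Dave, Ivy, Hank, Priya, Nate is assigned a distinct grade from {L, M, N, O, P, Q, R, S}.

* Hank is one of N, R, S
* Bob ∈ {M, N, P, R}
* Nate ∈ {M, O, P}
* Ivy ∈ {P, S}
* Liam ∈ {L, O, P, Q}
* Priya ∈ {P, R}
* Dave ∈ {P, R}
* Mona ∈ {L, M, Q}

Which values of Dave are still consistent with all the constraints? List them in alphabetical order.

Dave and Priya between them cover only {P, R} — a naked pair. Remove those values from Bob, Liam, Ivy, Hank, Nate.
Ivy has just one choice, so Ivy = S. Eliminate S elsewhere: Hank.
Hank's domain is down to {N}, so Hank = N. Eliminate N elsewhere: Bob.
That leaves Bob = M. So Mona, Nate can't be M.
Nate's domain is down to {O}, so Nate = O. So Liam can't be O.
No further eliminations apply; Dave can still be any of P, R.

P, R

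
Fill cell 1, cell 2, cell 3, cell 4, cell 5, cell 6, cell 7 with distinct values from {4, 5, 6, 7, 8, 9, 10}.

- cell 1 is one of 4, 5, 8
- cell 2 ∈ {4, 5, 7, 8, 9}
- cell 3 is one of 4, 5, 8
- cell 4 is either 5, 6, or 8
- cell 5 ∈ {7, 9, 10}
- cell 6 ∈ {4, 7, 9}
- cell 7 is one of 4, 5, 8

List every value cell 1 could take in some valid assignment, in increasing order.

4, 5, 8

The 7 variables together cover exactly {4, 5, 6, 7, 8, 9, 10} — 7 values for 7 variables — and 6 appears only in cell 4's list, so cell 4 = 6.
Among the 6 still-open variables, 10 fits only cell 5 (and all 6 values in {4, 5, 7, 8, 9, 10} must be used), so cell 5 = 10.
cell 1, cell 3, cell 7 share exactly the 3 values {4, 5, 8}; by pigeonhole those values go to them, so strike 4, 5, 8 from cell 2, cell 6.
No further eliminations apply; cell 1 can still be any of 4, 5, 8.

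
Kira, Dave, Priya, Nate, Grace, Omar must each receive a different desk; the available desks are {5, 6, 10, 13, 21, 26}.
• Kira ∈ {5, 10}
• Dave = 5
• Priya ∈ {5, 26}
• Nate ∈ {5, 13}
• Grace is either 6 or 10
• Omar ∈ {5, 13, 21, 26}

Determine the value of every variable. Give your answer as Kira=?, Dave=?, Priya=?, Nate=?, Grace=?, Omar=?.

Kira=10, Dave=5, Priya=26, Nate=13, Grace=6, Omar=21

Dave's domain is down to {5}, so Dave = 5. So Kira, Priya, Nate, Omar can't be 5.
Priya must be 26 (only option left). Eliminate 26 elsewhere: Omar.
Nate has just one choice, so Nate = 13. Remove 13 from Omar.
That leaves Omar = 21.
Kira's domain is down to {10}, so Kira = 10. Remove 10 from Grace.
Grace has just one choice, so Grace = 6.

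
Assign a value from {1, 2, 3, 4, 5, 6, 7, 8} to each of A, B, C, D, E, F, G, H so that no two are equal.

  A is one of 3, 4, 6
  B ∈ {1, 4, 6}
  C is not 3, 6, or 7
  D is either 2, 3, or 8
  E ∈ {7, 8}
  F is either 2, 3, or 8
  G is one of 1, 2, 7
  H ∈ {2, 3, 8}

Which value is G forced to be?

1

Among the 8 variables, 5 fits only C (and all 8 values in {1, 2, 3, 4, 5, 6, 7, 8} must be used), so C = 5.
D, F, H share exactly the 3 values {2, 3, 8}; by pigeonhole those values go to them, so strike 2, 3, 8 from A, E, G.
E must be 7 (only option left). Eliminate 7 elsewhere: G.
So G = 1.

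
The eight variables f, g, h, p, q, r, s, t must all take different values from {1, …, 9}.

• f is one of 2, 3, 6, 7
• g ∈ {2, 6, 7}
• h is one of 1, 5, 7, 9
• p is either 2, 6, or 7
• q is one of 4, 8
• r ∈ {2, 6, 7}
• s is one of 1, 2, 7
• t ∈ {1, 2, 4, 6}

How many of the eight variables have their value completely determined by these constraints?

g, p, r between them cover only {2, 6, 7} — a naked triple. Remove those values from f, h, s, t.
f has just one choice, so f = 3.
s must be 1 (only option left). So h, t can't be 1.
t must be 4 (only option left). So q can't be 4.
That leaves q = 8.
Determined: f=3, q=8, s=1, t=4. The other variables each still have more than one consistent value. That makes 4.

4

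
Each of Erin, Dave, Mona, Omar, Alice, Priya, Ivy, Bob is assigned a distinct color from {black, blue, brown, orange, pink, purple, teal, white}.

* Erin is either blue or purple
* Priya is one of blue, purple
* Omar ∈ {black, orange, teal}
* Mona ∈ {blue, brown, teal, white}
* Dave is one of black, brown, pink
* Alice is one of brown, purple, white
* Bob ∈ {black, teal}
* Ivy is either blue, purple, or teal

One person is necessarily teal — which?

Among the 8 variables, orange fits only Omar (and all 8 values in {black, blue, brown, orange, pink, purple, teal, white} must be used), so Omar = orange.
Among the 7 still-open variables, pink fits only Dave (and all 7 values in {black, blue, brown, pink, purple, teal, white} must be used), so Dave = pink.
Among the 6 still-open variables, black fits only Bob (and all 6 values in {black, blue, brown, purple, teal, white} must be used), so Bob = black.
The 2 variables Erin and Priya are confined to {blue, purple}, which locks those values in; drop them from Mona, Alice, Ivy.
So teal goes to Ivy.

Ivy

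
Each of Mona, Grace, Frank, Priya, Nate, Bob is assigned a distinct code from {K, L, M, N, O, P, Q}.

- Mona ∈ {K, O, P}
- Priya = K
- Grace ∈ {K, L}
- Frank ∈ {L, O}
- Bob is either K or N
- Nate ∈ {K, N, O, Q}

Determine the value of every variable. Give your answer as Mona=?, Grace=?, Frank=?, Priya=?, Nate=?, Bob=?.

Priya's domain is down to {K}, so Priya = K. So Mona, Grace, Nate, Bob can't be K.
That leaves Bob = N. Strike N from Nate.
Grace has just one choice, so Grace = L. So Frank can't be L.
That leaves Frank = O. Strike O from Mona, Nate.
Nate has just one choice, so Nate = Q.
Mona must be P (only option left).

Mona=P, Grace=L, Frank=O, Priya=K, Nate=Q, Bob=N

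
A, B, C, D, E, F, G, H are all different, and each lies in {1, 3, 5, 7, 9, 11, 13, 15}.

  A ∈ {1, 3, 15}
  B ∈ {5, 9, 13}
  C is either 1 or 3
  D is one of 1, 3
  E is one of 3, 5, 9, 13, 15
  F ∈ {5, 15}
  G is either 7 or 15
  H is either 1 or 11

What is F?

5

Among the 8 variables, 7 fits only G (and all 8 values in {1, 3, 5, 7, 9, 11, 13, 15} must be used), so G = 7.
Among the 7 still-open variables, 11 fits only H (and all 7 values in {1, 3, 5, 9, 11, 13, 15} must be used), so H = 11.
C and D share exactly the 2 values {1, 3}; by pigeonhole those values go to them, so strike 1, 3 from A, E.
A must be 15 (only option left). Strike 15 from E, F.
So F = 5.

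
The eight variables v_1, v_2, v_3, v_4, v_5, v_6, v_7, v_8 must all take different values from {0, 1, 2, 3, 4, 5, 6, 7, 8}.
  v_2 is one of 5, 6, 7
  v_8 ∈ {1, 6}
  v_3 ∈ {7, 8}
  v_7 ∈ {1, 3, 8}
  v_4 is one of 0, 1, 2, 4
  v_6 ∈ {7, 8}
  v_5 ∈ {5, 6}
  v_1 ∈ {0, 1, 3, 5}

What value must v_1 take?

v_3 and v_6 between them cover only {7, 8} — a naked pair. Remove those values from v_2, v_7.
The 2 variables v_2 and v_5 are confined to {5, 6}, which locks those values in; drop them from v_1, v_8.
That leaves v_8 = 1. Eliminate 1 elsewhere: v_1, v_4, v_7.
v_7's domain is down to {3}, so v_7 = 3. Strike 3 from v_1.
So v_1 = 0.

0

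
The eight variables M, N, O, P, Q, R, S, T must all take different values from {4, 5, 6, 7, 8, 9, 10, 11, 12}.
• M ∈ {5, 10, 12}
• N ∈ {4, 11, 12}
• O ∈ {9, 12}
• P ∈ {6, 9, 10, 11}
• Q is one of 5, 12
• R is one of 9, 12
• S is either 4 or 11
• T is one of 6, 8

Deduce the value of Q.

The 8 variables draw from only 8 values {4, 5, 6, 8, 9, 10, 11, 12}, so each is used; only T can be 8, hence T = 8.
The 7 still-open variables together cover exactly {4, 5, 6, 9, 10, 11, 12} — 7 values for 7 variables — and 6 appears only in P's list, so P = 6.
Among the 6 still-open variables, 10 fits only M (and all 6 values in {4, 5, 9, 10, 11, 12} must be used), so M = 10.
The 5 still-open variables together cover exactly {4, 5, 9, 11, 12} — 5 values for 5 variables — and 5 appears only in Q's list, so Q = 5.

5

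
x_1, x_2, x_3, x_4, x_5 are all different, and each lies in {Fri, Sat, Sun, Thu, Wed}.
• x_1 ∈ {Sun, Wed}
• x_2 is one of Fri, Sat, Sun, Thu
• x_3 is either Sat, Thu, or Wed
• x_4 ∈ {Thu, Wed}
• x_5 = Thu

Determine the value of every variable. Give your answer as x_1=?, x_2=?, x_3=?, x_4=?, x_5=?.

x_5 has just one choice, so x_5 = Thu. So x_2, x_3, x_4 can't be Thu.
x_4's domain is down to {Wed}, so x_4 = Wed. Eliminate Wed elsewhere: x_1, x_3.
x_1 must be Sun (only option left). So x_2 can't be Sun.
That leaves x_3 = Sat. Eliminate Sat elsewhere: x_2.
That leaves x_2 = Fri.

x_1=Sun, x_2=Fri, x_3=Sat, x_4=Wed, x_5=Thu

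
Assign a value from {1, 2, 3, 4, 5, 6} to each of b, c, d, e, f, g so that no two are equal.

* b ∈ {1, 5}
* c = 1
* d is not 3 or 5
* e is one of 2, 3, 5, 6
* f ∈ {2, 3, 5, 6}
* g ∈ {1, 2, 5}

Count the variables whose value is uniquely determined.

4

c must be 1 (only option left). So b, d, g can't be 1.
That leaves b = 5. Eliminate 5 elsewhere: e, f, g.
g has just one choice, so g = 2. So d, e, f can't be 2.
Among the 3 still-open variables, 4 fits only d (and all 3 values in {3, 4, 6} must be used), so d = 4.
Determined: b=5, c=1, d=4, g=2. The other variables each still have more than one consistent value. That makes 4.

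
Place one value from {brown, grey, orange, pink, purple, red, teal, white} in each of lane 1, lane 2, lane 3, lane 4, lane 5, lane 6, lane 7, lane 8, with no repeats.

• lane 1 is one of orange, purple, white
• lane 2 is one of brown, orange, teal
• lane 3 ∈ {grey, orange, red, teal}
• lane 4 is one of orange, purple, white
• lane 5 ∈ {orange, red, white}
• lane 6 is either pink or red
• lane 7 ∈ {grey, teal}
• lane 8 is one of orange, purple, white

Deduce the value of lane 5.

red

The 8 variables together cover exactly {brown, grey, orange, pink, purple, red, teal, white} — 8 values for 8 variables — and brown appears only in lane 2's list, so lane 2 = brown.
Among the 7 still-open variables, pink fits only lane 6 (and all 7 values in {grey, orange, pink, purple, red, teal, white} must be used), so lane 6 = pink.
lane 1, lane 4, lane 8 share exactly the 3 values {orange, purple, white}; by pigeonhole those values go to them, so strike orange, purple, white from lane 3, lane 5.
So lane 5 = red.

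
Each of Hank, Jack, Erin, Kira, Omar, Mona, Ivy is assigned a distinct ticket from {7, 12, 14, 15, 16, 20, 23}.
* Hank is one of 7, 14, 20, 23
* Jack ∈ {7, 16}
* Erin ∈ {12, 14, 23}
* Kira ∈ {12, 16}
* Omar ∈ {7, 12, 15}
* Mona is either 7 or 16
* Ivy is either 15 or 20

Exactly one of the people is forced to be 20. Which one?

Jack and Mona share exactly the 2 values {7, 16}; by pigeonhole those values go to them, so strike 7, 16 from Hank, Kira, Omar.
Kira must be 12 (only option left). Strike 12 from Erin, Omar.
Omar must be 15 (only option left). So Ivy can't be 15.
So 20 goes to Ivy.

Ivy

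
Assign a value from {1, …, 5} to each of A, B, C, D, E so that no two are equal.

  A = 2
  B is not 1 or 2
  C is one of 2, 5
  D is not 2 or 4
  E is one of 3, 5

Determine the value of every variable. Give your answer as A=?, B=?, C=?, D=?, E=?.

A=2, B=4, C=5, D=1, E=3

A must be 2 (only option left). Strike 2 from C.
C's domain is down to {5}, so C = 5. So B, D, E can't be 5.
E must be 3 (only option left). Eliminate 3 elsewhere: B, D.
B has just one choice, so B = 4.
D has just one choice, so D = 1.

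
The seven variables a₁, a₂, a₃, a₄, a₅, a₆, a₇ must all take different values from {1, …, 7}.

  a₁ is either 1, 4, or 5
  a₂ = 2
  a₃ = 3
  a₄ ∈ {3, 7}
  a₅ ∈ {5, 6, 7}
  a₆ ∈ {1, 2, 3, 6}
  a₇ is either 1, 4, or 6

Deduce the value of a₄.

a₂'s domain is down to {2}, so a₂ = 2. Eliminate 2 elsewhere: a₆.
a₃'s domain is down to {3}, so a₃ = 3. Eliminate 3 elsewhere: a₄, a₆.
So a₄ = 7.

7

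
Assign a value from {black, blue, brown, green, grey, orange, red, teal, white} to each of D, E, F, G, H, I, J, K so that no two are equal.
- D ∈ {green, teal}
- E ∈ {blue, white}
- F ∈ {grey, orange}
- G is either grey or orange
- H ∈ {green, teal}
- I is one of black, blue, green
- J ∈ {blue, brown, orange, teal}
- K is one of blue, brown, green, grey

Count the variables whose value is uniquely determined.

2

The 8 variables together cover exactly {black, blue, brown, green, grey, orange, teal, white} — 8 values for 8 variables — and black appears only in I's list, so I = black.
The 7 still-open variables together cover exactly {blue, brown, green, grey, orange, teal, white} — 7 values for 7 variables — and white appears only in E's list, so E = white.
The 2 variables D and H are confined to {green, teal}, which locks those values in; drop them from J, K.
F and G between them cover only {grey, orange} — a naked pair. Remove those values from J, K.
Determined: E=white, I=black. The other variables each still have more than one consistent value. That makes 2.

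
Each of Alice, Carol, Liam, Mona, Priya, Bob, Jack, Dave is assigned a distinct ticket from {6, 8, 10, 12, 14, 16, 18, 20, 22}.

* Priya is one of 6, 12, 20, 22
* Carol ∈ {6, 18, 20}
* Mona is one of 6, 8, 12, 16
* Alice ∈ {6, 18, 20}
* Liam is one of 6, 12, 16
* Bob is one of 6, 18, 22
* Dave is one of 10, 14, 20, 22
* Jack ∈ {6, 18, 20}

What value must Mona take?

Alice, Carol, Jack share exactly the 3 values {6, 18, 20}; by pigeonhole those values go to them, so strike 6, 18, 20 from Liam, Mona, Priya, Bob, Dave.
Bob has just one choice, so Bob = 22. Remove 22 from Priya, Dave.
That leaves Priya = 12. So Liam, Mona can't be 12.
That leaves Liam = 16. Strike 16 from Mona.
So Mona = 8.

8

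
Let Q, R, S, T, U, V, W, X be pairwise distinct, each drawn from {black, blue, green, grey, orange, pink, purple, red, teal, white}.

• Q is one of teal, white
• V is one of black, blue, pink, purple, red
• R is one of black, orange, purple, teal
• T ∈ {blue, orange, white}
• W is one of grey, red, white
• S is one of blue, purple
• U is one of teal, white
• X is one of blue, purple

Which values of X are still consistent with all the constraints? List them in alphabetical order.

blue, purple

Q and U share exactly the 2 values {teal, white}; by pigeonhole those values go to them, so strike teal, white from R, T, W.
The 2 variables S and X are confined to {blue, purple}, which locks those values in; drop them from R, T, V.
T's domain is down to {orange}, so T = orange. Eliminate orange elsewhere: R.
That leaves R = black. Remove black from V.
No further eliminations apply; X can still be any of blue, purple.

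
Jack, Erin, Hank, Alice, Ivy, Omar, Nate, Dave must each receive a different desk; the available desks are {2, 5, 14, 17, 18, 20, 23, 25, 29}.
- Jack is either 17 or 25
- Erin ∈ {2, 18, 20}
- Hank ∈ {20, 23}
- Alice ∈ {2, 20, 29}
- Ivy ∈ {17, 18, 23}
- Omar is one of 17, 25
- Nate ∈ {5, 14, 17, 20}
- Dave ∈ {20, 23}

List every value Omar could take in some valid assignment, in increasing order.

17, 25

Jack and Omar between them cover only {17, 25} — a naked pair. Remove those values from Ivy, Nate.
Hank and Dave share exactly the 2 values {20, 23}; by pigeonhole those values go to them, so strike 20, 23 from Erin, Alice, Ivy, Nate.
Ivy's domain is down to {18}, so Ivy = 18. Eliminate 18 elsewhere: Erin.
That leaves Erin = 2. Remove 2 from Alice.
Alice's domain is down to {29}, so Alice = 29.
No further eliminations apply; Omar can still be any of 17, 25.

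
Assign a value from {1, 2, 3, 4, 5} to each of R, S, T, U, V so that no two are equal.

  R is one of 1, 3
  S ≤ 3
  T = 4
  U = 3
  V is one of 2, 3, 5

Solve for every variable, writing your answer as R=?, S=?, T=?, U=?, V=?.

R=1, S=2, T=4, U=3, V=5

T must be 4 (only option left).
That leaves U = 3. Strike 3 from R, S, V.
R's domain is down to {1}, so R = 1. So S can't be 1.
S's domain is down to {2}, so S = 2. Strike 2 from V.
That leaves V = 5.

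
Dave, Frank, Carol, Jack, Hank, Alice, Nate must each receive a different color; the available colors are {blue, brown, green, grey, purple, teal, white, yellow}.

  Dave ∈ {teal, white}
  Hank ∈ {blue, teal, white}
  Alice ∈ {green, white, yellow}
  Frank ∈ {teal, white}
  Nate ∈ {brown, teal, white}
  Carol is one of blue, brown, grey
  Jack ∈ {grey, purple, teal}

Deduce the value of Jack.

purple

Dave and Frank between them cover only {teal, white} — a naked pair. Remove those values from Jack, Hank, Alice, Nate.
Hank's domain is down to {blue}, so Hank = blue. So Carol can't be blue.
Nate must be brown (only option left). Remove brown from Carol.
That leaves Carol = grey. So Jack can't be grey.
So Jack = purple.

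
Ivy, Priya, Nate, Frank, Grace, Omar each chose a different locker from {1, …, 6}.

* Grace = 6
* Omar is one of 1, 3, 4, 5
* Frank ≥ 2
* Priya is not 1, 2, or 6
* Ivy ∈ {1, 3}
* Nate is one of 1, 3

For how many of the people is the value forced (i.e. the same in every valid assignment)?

2

Grace must be 6 (only option left). Remove 6 from Frank.
The 5 still-open variables draw from only 5 values {1, 2, 3, 4, 5}, so each is used; only Frank can be 2, hence Frank = 2.
The 2 variables Ivy and Nate are confined to {1, 3}, which locks those values in; drop them from Priya, Omar.
Determined: Frank=2, Grace=6. The other people each still have more than one consistent value. That makes 2.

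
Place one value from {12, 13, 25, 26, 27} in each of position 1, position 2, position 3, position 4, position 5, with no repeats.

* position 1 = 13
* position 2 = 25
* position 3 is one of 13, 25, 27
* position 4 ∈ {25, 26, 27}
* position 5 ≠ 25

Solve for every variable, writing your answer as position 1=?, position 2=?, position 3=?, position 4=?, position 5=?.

position 1=13, position 2=25, position 3=27, position 4=26, position 5=12

position 1 has just one choice, so position 1 = 13. Strike 13 from position 3, position 5.
position 2's domain is down to {25}, so position 2 = 25. Strike 25 from position 3, position 4.
position 3's domain is down to {27}, so position 3 = 27. Strike 27 from position 4, position 5.
That leaves position 4 = 26. Remove 26 from position 5.
position 5 has just one choice, so position 5 = 12.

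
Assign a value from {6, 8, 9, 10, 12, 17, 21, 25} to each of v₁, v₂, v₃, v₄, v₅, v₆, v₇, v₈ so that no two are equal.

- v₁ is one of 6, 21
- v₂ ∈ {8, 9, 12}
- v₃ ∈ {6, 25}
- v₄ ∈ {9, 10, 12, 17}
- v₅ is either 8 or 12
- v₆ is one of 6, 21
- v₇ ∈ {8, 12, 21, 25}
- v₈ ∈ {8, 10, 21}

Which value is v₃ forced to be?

Among the 8 variables, 17 fits only v₄ (and all 8 values in {6, 8, 9, 10, 12, 17, 21, 25} must be used), so v₄ = 17.
The 7 still-open variables together cover exactly {6, 8, 9, 10, 12, 21, 25} — 7 values for 7 variables — and 9 appears only in v₂'s list, so v₂ = 9.
The 6 still-open variables draw from only 6 values {6, 8, 10, 12, 21, 25}, so each is used; only v₈ can be 10, hence v₈ = 10.
The 2 variables v₁ and v₆ are confined to {6, 21}, which locks those values in; drop them from v₃, v₇.
So v₃ = 25.

25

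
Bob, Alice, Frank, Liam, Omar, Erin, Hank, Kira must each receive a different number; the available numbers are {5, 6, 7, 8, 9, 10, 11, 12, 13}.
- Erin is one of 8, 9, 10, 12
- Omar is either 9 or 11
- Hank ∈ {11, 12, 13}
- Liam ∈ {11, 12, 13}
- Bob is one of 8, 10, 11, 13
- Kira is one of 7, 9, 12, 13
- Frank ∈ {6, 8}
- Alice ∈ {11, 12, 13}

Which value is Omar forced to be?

Among the 8 variables, 6 fits only Frank (and all 8 values in {6, 7, 8, 9, 10, 11, 12, 13} must be used), so Frank = 6.
The 7 still-open variables together cover exactly {7, 8, 9, 10, 11, 12, 13} — 7 values for 7 variables — and 7 appears only in Kira's list, so Kira = 7.
Alice, Liam, Hank between them cover only {11, 12, 13} — a naked triple. Remove those values from Bob, Omar, Erin.
So Omar = 9.

9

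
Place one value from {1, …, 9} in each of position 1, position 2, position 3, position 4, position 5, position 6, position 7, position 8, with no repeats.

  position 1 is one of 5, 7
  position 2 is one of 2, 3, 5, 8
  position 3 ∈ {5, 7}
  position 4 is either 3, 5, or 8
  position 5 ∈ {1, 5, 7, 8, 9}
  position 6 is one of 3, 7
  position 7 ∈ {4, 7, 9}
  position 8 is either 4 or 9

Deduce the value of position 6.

3

Among the 8 variables, 1 fits only position 5 (and all 8 values in {1, 2, 3, 4, 5, 7, 8, 9} must be used), so position 5 = 1.
The 7 still-open variables draw from only 7 values {2, 3, 4, 5, 7, 8, 9}, so each is used; only position 2 can be 2, hence position 2 = 2.
The 6 still-open variables together cover exactly {3, 4, 5, 7, 8, 9} — 6 values for 6 variables — and 8 appears only in position 4's list, so position 4 = 8.
Among the 5 still-open variables, 3 fits only position 6 (and all 5 values in {3, 4, 5, 7, 9} must be used), so position 6 = 3.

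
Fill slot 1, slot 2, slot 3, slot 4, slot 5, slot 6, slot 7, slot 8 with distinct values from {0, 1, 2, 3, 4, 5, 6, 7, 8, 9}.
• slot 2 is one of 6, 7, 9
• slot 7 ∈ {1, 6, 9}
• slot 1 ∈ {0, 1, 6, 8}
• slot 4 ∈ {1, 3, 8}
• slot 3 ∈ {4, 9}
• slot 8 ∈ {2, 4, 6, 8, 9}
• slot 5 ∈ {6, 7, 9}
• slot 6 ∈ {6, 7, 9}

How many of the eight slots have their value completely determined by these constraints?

slot 2, slot 5, slot 6 between them cover only {6, 7, 9} — a naked triple. Remove those values from slot 1, slot 3, slot 7, slot 8.
slot 3 has just one choice, so slot 3 = 4. Strike 4 from slot 8.
That leaves slot 7 = 1. So slot 1, slot 4 can't be 1.
Determined: slot 3=4, slot 7=1. The other slots each still have more than one consistent value. That makes 2.

2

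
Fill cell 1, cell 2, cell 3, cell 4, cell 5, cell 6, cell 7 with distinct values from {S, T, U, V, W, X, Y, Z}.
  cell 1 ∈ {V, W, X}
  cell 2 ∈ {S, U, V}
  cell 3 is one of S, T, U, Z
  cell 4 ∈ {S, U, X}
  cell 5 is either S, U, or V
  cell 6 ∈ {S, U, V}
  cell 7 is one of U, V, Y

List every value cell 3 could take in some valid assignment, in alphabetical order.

T, Z

cell 2, cell 5, cell 6 share exactly the 3 values {S, U, V}; by pigeonhole those values go to them, so strike S, U, V from cell 1, cell 3, cell 4, cell 7.
cell 4's domain is down to {X}, so cell 4 = X. Remove X from cell 1.
That leaves cell 7 = Y.
cell 1 must be W (only option left).
No further eliminations apply; cell 3 can still be any of T, Z.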